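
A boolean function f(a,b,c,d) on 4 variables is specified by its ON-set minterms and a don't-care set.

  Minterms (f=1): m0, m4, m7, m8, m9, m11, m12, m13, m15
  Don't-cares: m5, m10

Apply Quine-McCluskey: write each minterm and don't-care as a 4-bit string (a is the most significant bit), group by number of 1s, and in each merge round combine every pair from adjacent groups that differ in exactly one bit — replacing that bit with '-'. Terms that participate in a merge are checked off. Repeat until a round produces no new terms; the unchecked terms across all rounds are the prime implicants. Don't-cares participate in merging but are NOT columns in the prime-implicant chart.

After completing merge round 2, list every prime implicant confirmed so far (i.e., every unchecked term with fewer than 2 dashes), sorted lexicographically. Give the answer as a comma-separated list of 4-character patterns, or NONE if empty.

Round 0: 0000✓ 0100✓ 0101✓ 0111✓ 1000✓ 1001✓ 1010✓ 1011✓ 1100✓ 1101✓ 1111✓
Round 1: -000✓ -100✓ -101✓ -111✓ 0-00✓ 01-1✓ 010-✓ 1-00✓ 1-01✓ 1-11✓ 10-0✓ 10-1✓ 100-✓ 101-✓ 11-1✓ 110-✓
Round 2: --00 -1-1 -10- 1--1 1-0- 10--
PIs = {--00, -1-1, -10-, 1--1, 1-0-, 10--}

NONE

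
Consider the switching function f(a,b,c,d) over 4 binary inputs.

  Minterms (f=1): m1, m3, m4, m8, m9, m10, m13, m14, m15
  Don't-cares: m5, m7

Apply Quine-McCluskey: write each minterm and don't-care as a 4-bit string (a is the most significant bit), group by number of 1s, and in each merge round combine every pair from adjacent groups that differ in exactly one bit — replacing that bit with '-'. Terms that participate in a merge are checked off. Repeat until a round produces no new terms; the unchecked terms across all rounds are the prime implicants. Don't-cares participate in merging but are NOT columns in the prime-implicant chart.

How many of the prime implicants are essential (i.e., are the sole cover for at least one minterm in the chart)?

2

Round 0: 0001✓ 0011✓ 0100✓ 0101✓ 0111✓ 1000✓ 1001✓ 1010✓ 1101✓ 1110✓ 1111✓
Round 1: -001✓ -101✓ -111✓ 0-01✓ 0-11✓ 00-1✓ 01-1✓ 010- 1-01✓ 1-10 10-0 100- 11-1✓ 111-
Round 2: --01 -1-1 0--1
PIs = {--01, -1-1, 0--1, 010-, 1-10, 10-0, 100-, 111-}
Coverage chart:
  m1: --01,0--1
  m3: 0--1 ←essential
  m4: 010- ←essential
  m8: 10-0,100-
  m9: --01,100-
  m10: 1-10,10-0
  m13: --01,-1-1
  m14: 1-10,111-
  m15: -1-1,111-
Essential: 0--1, 010-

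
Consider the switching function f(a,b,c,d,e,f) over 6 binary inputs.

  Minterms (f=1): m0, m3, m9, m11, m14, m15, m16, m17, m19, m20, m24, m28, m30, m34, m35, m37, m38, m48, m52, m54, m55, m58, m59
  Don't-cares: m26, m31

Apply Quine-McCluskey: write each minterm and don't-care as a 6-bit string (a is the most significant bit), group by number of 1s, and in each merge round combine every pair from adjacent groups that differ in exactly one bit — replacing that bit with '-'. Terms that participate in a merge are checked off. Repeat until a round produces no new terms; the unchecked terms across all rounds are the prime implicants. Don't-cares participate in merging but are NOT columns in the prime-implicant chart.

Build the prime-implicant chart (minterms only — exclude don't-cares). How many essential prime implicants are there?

7

Round 0: 000000✓ 000011✓ 001001✓ 001011✓ 001110✓ 001111✓ 010000✓ 010001✓ 010011✓ 010100✓ 011000✓ 011010✓ 011100✓ 011110✓ 011111✓ 100010✓ 100011✓ 100101 100110✓ 110000✓ 110100✓ 110110✓ 110111✓ 111010✓ 111011✓
Round 1: -00011 -10000✓ -10100✓ -11010 0-0000 0-0011 0-1110✓ 0-1111✓ 00-011 001-11 0010-1 00111-✓ 01-000✓ 01-100✓ 010-00✓ 0100-1 01000- 011-00✓ 011-10✓ 0110-0✓ 0111-0✓ 01111-✓ 1-0110 100-10 10001- 110-00✓ 1101-0 11011- 11101-
Round 2: -10-00 0-111- 01--00 011--0
PIs = {-00011, -10-00, -11010, 0-0000, 0-0011, 0-111-, 00-011, 001-11, 0010-1, 01--00, 0100-1, 01000-, 011--0, 1-0110, 100-10, 10001-, 100101, 1101-0, 11011-, 11101-}
Coverage chart:
  m0: 0-0000 ←essential
  m3: -00011,0-0011,00-011
  m9: 0010-1 ←essential
  m11: 00-011,001-11,0010-1
  m14: 0-111- ←essential
  m15: 0-111-,001-11
  m16: -10-00,0-0000,01--00,01000-
  m17: 0100-1,01000-
  m19: 0-0011,0100-1
  m20: -10-00,01--00
  m24: 01--00,011--0
  m28: 01--00,011--0
  m30: 0-111-,011--0
  m34: 100-10,10001-
  m35: -00011,10001-
  m37: 100101 ←essential
  m38: 1-0110,100-10
  m48: -10-00 ←essential
  m52: -10-00,1101-0
  m54: 1-0110,1101-0,11011-
  m55: 11011- ←essential
  m58: -11010,11101-
  m59: 11101- ←essential
Essential: -10-00, 0-0000, 0-111-, 0010-1, 100101, 11011-, 11101-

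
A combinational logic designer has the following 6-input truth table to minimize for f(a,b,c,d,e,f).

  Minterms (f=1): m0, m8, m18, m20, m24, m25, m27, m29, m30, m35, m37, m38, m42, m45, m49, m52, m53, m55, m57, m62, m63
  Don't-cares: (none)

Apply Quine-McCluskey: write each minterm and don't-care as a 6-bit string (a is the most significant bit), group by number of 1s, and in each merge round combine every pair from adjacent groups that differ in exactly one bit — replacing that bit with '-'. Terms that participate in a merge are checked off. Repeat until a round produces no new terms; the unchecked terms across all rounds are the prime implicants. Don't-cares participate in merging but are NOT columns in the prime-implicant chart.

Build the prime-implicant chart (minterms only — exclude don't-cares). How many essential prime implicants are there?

10

Round 0: 000000✓ 001000✓ 010010 010100✓ 011000✓ 011001✓ 011011✓ 011101✓ 011110✓ 100011 100101✓ 100110 101010 101101✓ 110001✓ 110100✓ 110101✓ 110111✓ 111001✓ 111110✓ 111111✓
Round 1: -10100 -11001 -11110 0-1000 00-000 011-01 0110-1 01100- 1-0101 10-101 11-001 11-111 110-01 1101-1 11010- 11111-
PIs = {-10100, -11001, -11110, 0-1000, 00-000, 010010, 011-01, 0110-1, 01100-, 1-0101, 10-101, 100011, 100110, 101010, 11-001, 11-111, 110-01, 1101-1, 11010-, 11111-}
Coverage chart:
  m0: 00-000 ←essential
  m8: 0-1000,00-000
  m18: 010010 ←essential
  m20: -10100 ←essential
  m24: 0-1000,01100-
  m25: -11001,011-01,0110-1,01100-
  m27: 0110-1 ←essential
  m29: 011-01 ←essential
  m30: -11110 ←essential
  m35: 100011 ←essential
  m37: 1-0101,10-101
  m38: 100110 ←essential
  m42: 101010 ←essential
  m45: 10-101 ←essential
  m49: 11-001,110-01
  m52: -10100,11010-
  m53: 1-0101,110-01,1101-1,11010-
  m55: 11-111,1101-1
  m57: -11001,11-001
  m62: -11110,11111-
  m63: 11-111,11111-
Essential: -10100, -11110, 00-000, 010010, 011-01, 0110-1, 10-101, 100011, 100110, 101010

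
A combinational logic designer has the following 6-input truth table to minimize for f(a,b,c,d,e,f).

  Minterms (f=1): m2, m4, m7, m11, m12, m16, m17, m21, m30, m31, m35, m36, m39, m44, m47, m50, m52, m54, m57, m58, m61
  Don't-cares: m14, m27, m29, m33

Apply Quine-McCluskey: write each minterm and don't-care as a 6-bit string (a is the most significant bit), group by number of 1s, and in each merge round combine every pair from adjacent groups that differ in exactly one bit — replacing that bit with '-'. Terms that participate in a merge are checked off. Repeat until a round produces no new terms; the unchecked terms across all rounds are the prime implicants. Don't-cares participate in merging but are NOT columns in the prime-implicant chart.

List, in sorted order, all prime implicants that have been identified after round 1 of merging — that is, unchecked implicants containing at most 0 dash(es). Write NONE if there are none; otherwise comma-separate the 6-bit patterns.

Round 0: 000010 000100✓ 000111✓ 001011✓ 001100✓ 001110✓ 010000✓ 010001✓ 010101✓ 011011✓ 011101✓ 011110✓ 011111✓ 100001✓ 100011✓ 100100✓ 100111✓ 101100✓ 101111✓ 110010✓ 110100✓ 110110✓ 111001✓ 111010✓ 111101✓
Round 1: -00100✓ -00111 -01100✓ -11101 0-1011 0-1110 00-100✓ 0011-0 01-101 010-01 01000- 011-11 0111-1 01111- 1-0100 10-100✓ 10-111 100-11 1000-1 11-010 110-10 1101-0 111-01
Round 2: -0-100
PIs = {-0-100, -00111, -11101, 0-1011, 0-1110, 000010, 0011-0, 01-101, 010-01, 01000-, 011-11, 0111-1, 01111-, 1-0100, 10-111, 100-11, 1000-1, 11-010, 110-10, 1101-0, 111-01}

000010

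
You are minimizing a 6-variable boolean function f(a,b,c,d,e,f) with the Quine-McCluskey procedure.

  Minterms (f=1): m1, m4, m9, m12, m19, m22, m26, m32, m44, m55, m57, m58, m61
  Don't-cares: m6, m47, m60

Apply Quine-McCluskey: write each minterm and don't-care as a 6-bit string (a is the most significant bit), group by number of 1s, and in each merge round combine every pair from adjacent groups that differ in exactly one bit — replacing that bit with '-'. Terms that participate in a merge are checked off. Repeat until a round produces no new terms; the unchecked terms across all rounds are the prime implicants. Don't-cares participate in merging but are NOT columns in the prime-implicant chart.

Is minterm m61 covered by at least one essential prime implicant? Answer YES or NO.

Round 0: 000001✓ 000100✓ 000110✓ 001001✓ 001100✓ 010011 010110✓ 011010✓ 100000 101100✓ 101111 110111 111001✓ 111010✓ 111100✓ 111101✓
Round 1: -01100 -11010 0-0110 00-001 00-100 0001-0 1-1100 111-01 11110-
PIs = {-01100, -11010, 0-0110, 00-001, 00-100, 0001-0, 010011, 1-1100, 100000, 101111, 110111, 111-01, 11110-}
Coverage chart:
  m1: 00-001 ←essential
  m4: 00-100,0001-0
  m9: 00-001 ←essential
  m12: -01100,00-100
  m19: 010011 ←essential
  m22: 0-0110 ←essential
  m26: -11010 ←essential
  m32: 100000 ←essential
  m44: -01100,1-1100
  m55: 110111 ←essential
  m57: 111-01 ←essential
  m58: -11010 ←essential
  m61: 111-01,11110-
Essential: -11010, 0-0110, 00-001, 010011, 100000, 110111, 111-01

YES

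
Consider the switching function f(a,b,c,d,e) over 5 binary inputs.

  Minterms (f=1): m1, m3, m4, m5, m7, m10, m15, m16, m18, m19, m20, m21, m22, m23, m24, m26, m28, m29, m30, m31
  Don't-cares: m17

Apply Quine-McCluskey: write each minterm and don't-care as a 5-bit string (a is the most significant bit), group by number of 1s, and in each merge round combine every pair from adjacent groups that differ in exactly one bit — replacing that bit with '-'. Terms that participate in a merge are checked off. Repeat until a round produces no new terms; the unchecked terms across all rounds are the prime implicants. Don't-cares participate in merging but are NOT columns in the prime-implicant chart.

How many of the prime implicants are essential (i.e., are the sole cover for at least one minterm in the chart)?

Round 0: 00001✓ 00011✓ 00100✓ 00101✓ 00111✓ 01010✓ 01111✓ 10000✓ 10001✓ 10010✓ 10011✓ 10100✓ 10101✓ 10110✓ 10111✓ 11000✓ 11010✓ 11100✓ 11101✓ 11110✓ 11111✓
Round 1: -0001✓ -0011✓ -0100✓ -0101✓ -0111✓ -1010 -1111✓ 0-111✓ 00-01✓ 00-11✓ 000-1✓ 001-1✓ 0010-✓ 1-000✓ 1-010✓ 1-100✓ 1-101✓ 1-110✓ 1-111✓ 10-00✓ 10-01✓ 10-10✓ 10-11✓ 100-0✓ 100-1✓ 1000-✓ 1001-✓ 101-0✓ 101-1✓ 1010-✓ 1011-✓ 11-00✓ 11-10✓ 110-0✓ 111-0✓ 111-1✓ 1110-✓ 1111-✓
Round 2: --111 -0-01✓ -0-11✓ -00-1✓ -01-1✓ -010- 00--1✓ 1--00✓ 1--10✓ 1-0-0✓ 1-1-0✓ 1-1-1✓ 1-10-✓ 1-11-✓ 10--0✓ 10--1✓ 10-0-✓ 10-1-✓ 100--✓ 101--✓ 11--0✓ 111--✓
Round 3: -0--1 1---0 1-1-- 10---
PIs = {--111, -0--1, -010-, -1010, 1---0, 1-1--, 10---}
Coverage chart:
  m1: -0--1 ←essential
  m3: -0--1 ←essential
  m4: -010- ←essential
  m5: -0--1,-010-
  m7: --111,-0--1
  m10: -1010 ←essential
  m15: --111 ←essential
  m16: 1---0,10---
  m18: 1---0,10---
  m19: -0--1,10---
  m20: -010-,1---0,1-1--,10---
  m21: -0--1,-010-,1-1--,10---
  m22: 1---0,1-1--,10---
  m23: --111,-0--1,1-1--,10---
  m24: 1---0 ←essential
  m26: -1010,1---0
  m28: 1---0,1-1--
  m29: 1-1-- ←essential
  m30: 1---0,1-1--
  m31: --111,1-1--
Essential: --111, -0--1, -010-, -1010, 1---0, 1-1--

6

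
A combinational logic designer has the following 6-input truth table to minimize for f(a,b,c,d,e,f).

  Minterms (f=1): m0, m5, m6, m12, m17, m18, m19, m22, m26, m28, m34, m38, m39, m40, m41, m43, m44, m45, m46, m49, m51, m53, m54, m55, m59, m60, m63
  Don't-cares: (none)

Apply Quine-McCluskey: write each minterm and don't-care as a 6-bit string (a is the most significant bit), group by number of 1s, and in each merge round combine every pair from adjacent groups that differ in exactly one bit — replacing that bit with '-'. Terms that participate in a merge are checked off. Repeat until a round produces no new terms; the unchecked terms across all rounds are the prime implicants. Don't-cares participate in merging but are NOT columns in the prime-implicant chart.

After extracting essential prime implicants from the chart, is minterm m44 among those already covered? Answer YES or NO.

YES

[col 0] 000000, 000101, 000110*, 001100*, 010001*, 010010*, 010011*, 010110*, 011010*, 011100*, 100010*, 100110*, 100111*, 101000*, 101001*, 101011*, 101100*, 101101*, 101110*, 110001*, 110011*, 110101*, 110110*, 110111*, 111011*, 111100*, 111111*
[col 1] -00110*, -01100*, -10001*, -10011*, -10110*, -11100*, 0-0110*, 0-1100*, 01-010, 010-10, 0100-1*, 01001-, 1-0110*, 1-0111*, 1-1011, 1-1100*, 10-110, 100-10, 10011-*, 101-00*, 101-01*, 1010-1, 10100-*, 1011-0, 10110-*, 11-011*, 11-111*, 110-01*, 110-11*, 1100-1*, 1101-1*, 11011-*, 111-11*
[col 2] --0110, --1100, -100-1, 1-011-, 101-0-, 11--11, 110--1
Prime implicants: --0110, --1100, -100-1, 000000, 000101, 01-010, 010-10, 01001-, 1-011-, 1-1011, 10-110, 100-10, 101-0-, 1010-1, 1011-0, 11--11, 110--1
PI chart (minterm → PIs covering it):
  0 | 000000  (sole → essential)
  5 | 000101  (sole → essential)
  6 | --0110  (sole → essential)
  12 | --1100  (sole → essential)
  17 | -100-1  (sole → essential)
  18 | 01-010,010-10,01001-
  19 | -100-1,01001-
  22 | --0110,010-10
  26 | 01-010  (sole → essential)
  28 | --1100  (sole → essential)
  34 | 100-10  (sole → essential)
  38 | --0110,1-011-,10-110,100-10
  39 | 1-011-  (sole → essential)
  40 | 101-0-  (sole → essential)
  41 | 101-0-,1010-1
  43 | 1-1011,1010-1
  44 | --1100,101-0-,1011-0
  45 | 101-0-  (sole → essential)
  46 | 10-110,1011-0
  49 | -100-1,110--1
  51 | -100-1,11--11,110--1
  53 | 110--1  (sole → essential)
  54 | --0110,1-011-
  55 | 1-011-,11--11,110--1
  59 | 1-1011,11--11
  60 | --1100  (sole → essential)
  63 | 11--11  (sole → essential)
Essential prime implicants: --0110, --1100, -100-1, 000000, 000101, 01-010, 1-011-, 100-10, 101-0-, 11--11, 110--1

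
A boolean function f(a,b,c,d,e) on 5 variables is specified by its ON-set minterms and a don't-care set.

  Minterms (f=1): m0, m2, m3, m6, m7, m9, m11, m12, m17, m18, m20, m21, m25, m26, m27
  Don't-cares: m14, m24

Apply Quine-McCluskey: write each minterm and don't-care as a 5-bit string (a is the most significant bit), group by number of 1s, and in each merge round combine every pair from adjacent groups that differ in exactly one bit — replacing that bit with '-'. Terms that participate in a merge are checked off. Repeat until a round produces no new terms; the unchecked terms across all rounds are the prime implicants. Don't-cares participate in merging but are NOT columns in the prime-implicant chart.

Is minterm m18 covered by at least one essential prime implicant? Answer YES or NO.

NO

size-2^0 implicants → 00000(✓)  00010(✓)  00011(✓)  00110(✓)  00111(✓)  01001(✓)  01011(✓)  01100(✓)  01110(✓)  10001(✓)  10010(✓)  10100(✓)  10101(✓)  11000(✓)  11001(✓)  11010(✓)  11011(✓)
size-2^1 implicants → -0010  -1001(✓)  -1011(✓)  0-011  0-110  00-10(✓)  00-11(✓)  000-0  0001-(✓)  0011-(✓)  010-1(✓)  011-0  1-001  1-010  10-01  1010-  110-0(✓)  110-1(✓)  1100-(✓)  1101-(✓)
size-2^2 implicants → -10-1  00-1-  110--
Unchecked terms (primes): -0010, -10-1, 0-011, 0-110, 00-1-, 000-0, 011-0, 1-001, 1-010, 10-01, 1010-, 110--
Minterm coverage:
  m0 ⊆ 000-0 [E]
  m2 ⊆ -0010,00-1-,000-0
  m3 ⊆ 0-011,00-1-
  m6 ⊆ 0-110,00-1-
  m7 ⊆ 00-1- [E]
  m9 ⊆ -10-1 [E]
  m11 ⊆ -10-1,0-011
  m12 ⊆ 011-0 [E]
  m17 ⊆ 1-001,10-01
  m18 ⊆ -0010,1-010
  m20 ⊆ 1010- [E]
  m21 ⊆ 10-01,1010-
  m25 ⊆ -10-1,1-001,110--
  m26 ⊆ 1-010,110--
  m27 ⊆ -10-1,110--
E = {-10-1, 00-1-, 000-0, 011-0, 1010-}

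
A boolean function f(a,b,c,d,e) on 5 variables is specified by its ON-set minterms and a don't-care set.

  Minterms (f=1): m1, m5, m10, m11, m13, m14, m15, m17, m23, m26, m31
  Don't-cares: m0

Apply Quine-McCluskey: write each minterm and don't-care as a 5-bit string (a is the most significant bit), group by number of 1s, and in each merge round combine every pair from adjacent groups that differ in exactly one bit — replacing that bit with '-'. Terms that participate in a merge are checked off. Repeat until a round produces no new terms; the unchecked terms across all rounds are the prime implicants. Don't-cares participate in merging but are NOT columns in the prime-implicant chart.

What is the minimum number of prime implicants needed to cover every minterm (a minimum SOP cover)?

size-2^0 implicants → 00000(✓)  00001(✓)  00101(✓)  01010(✓)  01011(✓)  01101(✓)  01110(✓)  01111(✓)  10001(✓)  10111(✓)  11010(✓)  11111(✓)
size-2^1 implicants → -0001  -1010  -1111  0-101  00-01  0000-  01-10(✓)  01-11(✓)  0101-(✓)  011-1  0111-(✓)  1-111
size-2^2 implicants → 01-1-
Unchecked terms (primes): -0001, -1010, -1111, 0-101, 00-01, 0000-, 01-1-, 011-1, 1-111
Minterm coverage:
  m1 ⊆ -0001,00-01,0000-
  m5 ⊆ 0-101,00-01
  m10 ⊆ -1010,01-1-
  m11 ⊆ 01-1- [E]
  m13 ⊆ 0-101,011-1
  m14 ⊆ 01-1- [E]
  m15 ⊆ -1111,01-1-,011-1
  m17 ⊆ -0001 [E]
  m23 ⊆ 1-111 [E]
  m26 ⊆ -1010 [E]
  m31 ⊆ -1111,1-111
E = {-0001, -1010, 01-1-, 1-111}
Petrick residual → 0-101
Cover = b'c'd'e + bc'de' + a'cd'e + a'bd + acde  |cover|=5

5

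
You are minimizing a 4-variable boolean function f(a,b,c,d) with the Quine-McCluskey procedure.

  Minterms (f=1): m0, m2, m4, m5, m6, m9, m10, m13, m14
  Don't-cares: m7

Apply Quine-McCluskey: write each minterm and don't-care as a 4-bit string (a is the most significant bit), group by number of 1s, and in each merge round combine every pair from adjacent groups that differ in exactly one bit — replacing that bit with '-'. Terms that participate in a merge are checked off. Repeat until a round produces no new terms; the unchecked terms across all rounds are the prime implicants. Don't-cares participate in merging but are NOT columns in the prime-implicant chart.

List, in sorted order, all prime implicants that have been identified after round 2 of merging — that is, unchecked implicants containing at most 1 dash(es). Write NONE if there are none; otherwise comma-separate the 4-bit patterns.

-101, 1-01

Round 0: 0000✓ 0010✓ 0100✓ 0101✓ 0110✓ 0111✓ 1001✓ 1010✓ 1101✓ 1110✓
Round 1: -010✓ -101 -110✓ 0-00✓ 0-10✓ 00-0✓ 01-0✓ 01-1✓ 010-✓ 011-✓ 1-01 1-10✓
Round 2: --10 0--0 01--
PIs = {--10, -101, 0--0, 01--, 1-01}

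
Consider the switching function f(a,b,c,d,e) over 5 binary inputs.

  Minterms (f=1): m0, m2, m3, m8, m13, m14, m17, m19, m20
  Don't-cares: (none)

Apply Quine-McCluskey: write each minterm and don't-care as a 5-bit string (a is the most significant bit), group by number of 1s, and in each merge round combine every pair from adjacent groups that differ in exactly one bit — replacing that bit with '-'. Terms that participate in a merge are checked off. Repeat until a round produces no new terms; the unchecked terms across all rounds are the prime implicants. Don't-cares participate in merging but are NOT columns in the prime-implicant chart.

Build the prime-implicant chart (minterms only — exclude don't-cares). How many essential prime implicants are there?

Round 0: 00000✓ 00010✓ 00011✓ 01000✓ 01101 01110 10001✓ 10011✓ 10100
Round 1: -0011 0-000 000-0 0001- 100-1
PIs = {-0011, 0-000, 000-0, 0001-, 01101, 01110, 100-1, 10100}
Coverage chart:
  m0: 0-000,000-0
  m2: 000-0,0001-
  m3: -0011,0001-
  m8: 0-000 ←essential
  m13: 01101 ←essential
  m14: 01110 ←essential
  m17: 100-1 ←essential
  m19: -0011,100-1
  m20: 10100 ←essential
Essential: 0-000, 01101, 01110, 100-1, 10100

5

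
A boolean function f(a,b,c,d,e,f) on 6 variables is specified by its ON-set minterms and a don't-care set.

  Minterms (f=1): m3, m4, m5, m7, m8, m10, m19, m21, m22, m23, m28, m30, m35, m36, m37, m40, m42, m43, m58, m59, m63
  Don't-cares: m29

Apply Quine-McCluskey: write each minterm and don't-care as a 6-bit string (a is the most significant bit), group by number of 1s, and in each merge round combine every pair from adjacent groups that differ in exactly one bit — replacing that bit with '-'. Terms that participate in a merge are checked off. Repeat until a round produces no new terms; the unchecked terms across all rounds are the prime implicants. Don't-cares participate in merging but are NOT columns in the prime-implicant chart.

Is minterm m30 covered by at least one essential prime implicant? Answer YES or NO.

size-2^0 implicants → 000011(✓)  000100(✓)  000101(✓)  000111(✓)  001000(✓)  001010(✓)  010011(✓)  010101(✓)  010110(✓)  010111(✓)  011100(✓)  011101(✓)  011110(✓)  100011(✓)  100100(✓)  100101(✓)  101000(✓)  101010(✓)  101011(✓)  111010(✓)  111011(✓)  111111(✓)
size-2^1 implicants → -00011  -00100(✓)  -00101(✓)  -01000(✓)  -01010(✓)  0-0011(✓)  0-0101(✓)  0-0111(✓)  000-11(✓)  0001-1(✓)  00010-(✓)  0010-0(✓)  01-101  01-110  010-11(✓)  0101-1(✓)  01011-  0111-0  01110-  1-1010(✓)  1-1011(✓)  10-011  10010-(✓)  1010-0(✓)  10101-(✓)  111-11  11101-(✓)
size-2^2 implicants → -0010-  -010-0  0-0-11  0-01-1  1-101-
Unchecked terms (primes): -00011, -0010-, -010-0, 0-0-11, 0-01-1, 01-101, 01-110, 01011-, 0111-0, 01110-, 1-101-, 10-011, 111-11
Minterm coverage:
  m3 ⊆ -00011,0-0-11
  m4 ⊆ -0010- [E]
  m5 ⊆ -0010-,0-01-1
  m7 ⊆ 0-0-11,0-01-1
  m8 ⊆ -010-0 [E]
  m10 ⊆ -010-0 [E]
  m19 ⊆ 0-0-11 [E]
  m21 ⊆ 0-01-1,01-101
  m22 ⊆ 01-110,01011-
  m23 ⊆ 0-0-11,0-01-1,01011-
  m28 ⊆ 0111-0,01110-
  m30 ⊆ 01-110,0111-0
  m35 ⊆ -00011,10-011
  m36 ⊆ -0010- [E]
  m37 ⊆ -0010- [E]
  m40 ⊆ -010-0 [E]
  m42 ⊆ -010-0,1-101-
  m43 ⊆ 1-101-,10-011
  m58 ⊆ 1-101- [E]
  m59 ⊆ 1-101-,111-11
  m63 ⊆ 111-11 [E]
E = {-0010-, -010-0, 0-0-11, 1-101-, 111-11}

NO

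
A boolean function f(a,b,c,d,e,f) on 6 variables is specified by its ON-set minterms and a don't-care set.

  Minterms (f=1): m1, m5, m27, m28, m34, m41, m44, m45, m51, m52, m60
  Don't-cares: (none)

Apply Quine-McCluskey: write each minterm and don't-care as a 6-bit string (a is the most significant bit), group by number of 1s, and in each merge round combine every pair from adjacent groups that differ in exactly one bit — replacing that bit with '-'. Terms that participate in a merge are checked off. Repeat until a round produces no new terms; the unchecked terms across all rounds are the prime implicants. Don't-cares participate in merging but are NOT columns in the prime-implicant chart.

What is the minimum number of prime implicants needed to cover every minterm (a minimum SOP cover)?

8

Round 0: 000001✓ 000101✓ 011011 011100✓ 100010 101001✓ 101100✓ 101101✓ 110011 110100✓ 111100✓
Round 1: -11100 000-01 1-1100 101-01 10110- 11-100
PIs = {-11100, 000-01, 011011, 1-1100, 100010, 101-01, 10110-, 11-100, 110011}
Coverage chart:
  m1: 000-01 ←essential
  m5: 000-01 ←essential
  m27: 011011 ←essential
  m28: -11100 ←essential
  m34: 100010 ←essential
  m41: 101-01 ←essential
  m44: 1-1100,10110-
  m45: 101-01,10110-
  m51: 110011 ←essential
  m52: 11-100 ←essential
  m60: -11100,1-1100,11-100
Essential: -11100, 000-01, 011011, 100010, 101-01, 11-100, 110011
Petrick residual → 1-1100
Min cover (8 terms): bcde'f' + a'b'c'e'f + a'bcd'ef + acde'f' + ab'c'd'ef' + ab'ce'f + abde'f' + abc'd'ef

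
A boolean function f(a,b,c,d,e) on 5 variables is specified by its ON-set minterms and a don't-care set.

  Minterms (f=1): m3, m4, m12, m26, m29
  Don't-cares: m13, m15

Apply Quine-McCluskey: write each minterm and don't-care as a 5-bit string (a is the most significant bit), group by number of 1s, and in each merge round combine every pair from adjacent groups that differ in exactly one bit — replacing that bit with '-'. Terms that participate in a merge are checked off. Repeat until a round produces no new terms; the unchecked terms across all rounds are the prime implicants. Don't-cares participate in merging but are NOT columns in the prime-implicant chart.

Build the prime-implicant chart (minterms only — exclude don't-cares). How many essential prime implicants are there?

Round 0: 00011 00100✓ 01100✓ 01101✓ 01111✓ 11010 11101✓
Round 1: -1101 0-100 011-1 0110-
PIs = {-1101, 0-100, 00011, 011-1, 0110-, 11010}
Coverage chart:
  m3: 00011 ←essential
  m4: 0-100 ←essential
  m12: 0-100,0110-
  m26: 11010 ←essential
  m29: -1101 ←essential
Essential: -1101, 0-100, 00011, 11010

4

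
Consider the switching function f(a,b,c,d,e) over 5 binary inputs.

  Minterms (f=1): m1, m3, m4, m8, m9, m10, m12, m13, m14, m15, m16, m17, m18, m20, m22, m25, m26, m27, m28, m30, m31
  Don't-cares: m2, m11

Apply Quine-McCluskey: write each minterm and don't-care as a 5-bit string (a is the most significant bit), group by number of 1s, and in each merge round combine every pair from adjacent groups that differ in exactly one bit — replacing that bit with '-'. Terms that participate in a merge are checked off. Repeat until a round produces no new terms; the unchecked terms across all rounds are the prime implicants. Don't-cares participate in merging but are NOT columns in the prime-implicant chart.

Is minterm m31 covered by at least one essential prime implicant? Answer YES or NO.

Round 0: 00001✓ 00010✓ 00011✓ 00100✓ 01000✓ 01001✓ 01010✓ 01011✓ 01100✓ 01101✓ 01110✓ 01111✓ 10000✓ 10001✓ 10010✓ 10100✓ 10110✓ 11001✓ 11010✓ 11011✓ 11100✓ 11110✓ 11111✓
Round 1: -0001✓ -0010✓ -0100✓ -1001✓ -1010✓ -1011✓ -1100✓ -1110✓ -1111✓ 0-001✓ 0-010✓ 0-011✓ 0-100✓ 000-1✓ 0001-✓ 01-00✓ 01-01✓ 01-10✓ 01-11✓ 010-0✓ 010-1✓ 0100-✓ 0101-✓ 011-0✓ 011-1✓ 0110-✓ 0111-✓ 1-001✓ 1-010✓ 1-100✓ 1-110✓ 10-00✓ 10-10✓ 100-0✓ 1000- 101-0✓ 11-10✓ 11-11✓ 110-1✓ 1101-✓ 111-0✓ 1111-✓
Round 2: --001 --010 --100 -1-10✓ -1-11✓ -10-1 -101-✓ -11-0 -111-✓ 0-0-1 0-01- 01--0✓ 01--1✓ 01-0-✓ 01-1-✓ 010--✓ 011--✓ 1--10 1-1-0 10--0 11-1-✓
Round 3: -1-1- 01---
PIs = {--001, --010, --100, -1-1-, -10-1, -11-0, 0-0-1, 0-01-, 01---, 1--10, 1-1-0, 10--0, 1000-}
Coverage chart:
  m1: --001,0-0-1
  m3: 0-0-1,0-01-
  m4: --100 ←essential
  m8: 01--- ←essential
  m9: --001,-10-1,0-0-1,01---
  m10: --010,-1-1-,0-01-,01---
  m12: --100,-11-0,01---
  m13: 01--- ←essential
  m14: -1-1-,-11-0,01---
  m15: -1-1-,01---
  m16: 10--0,1000-
  m17: --001,1000-
  m18: --010,1--10,10--0
  m20: --100,1-1-0,10--0
  m22: 1--10,1-1-0,10--0
  m25: --001,-10-1
  m26: --010,-1-1-,1--10
  m27: -1-1-,-10-1
  m28: --100,-11-0,1-1-0
  m30: -1-1-,-11-0,1--10,1-1-0
  m31: -1-1- ←essential
Essential: --100, -1-1-, 01---

YES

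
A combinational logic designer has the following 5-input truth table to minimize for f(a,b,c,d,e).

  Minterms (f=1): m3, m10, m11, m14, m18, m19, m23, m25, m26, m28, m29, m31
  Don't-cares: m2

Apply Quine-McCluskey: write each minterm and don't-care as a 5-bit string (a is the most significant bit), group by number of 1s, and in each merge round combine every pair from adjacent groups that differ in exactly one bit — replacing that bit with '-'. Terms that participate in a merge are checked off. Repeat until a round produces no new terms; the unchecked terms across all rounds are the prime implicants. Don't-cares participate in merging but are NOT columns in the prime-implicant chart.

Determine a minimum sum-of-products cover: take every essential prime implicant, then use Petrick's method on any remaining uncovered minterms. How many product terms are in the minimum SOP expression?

Round 0: 00010✓ 00011✓ 01010✓ 01011✓ 01110✓ 10010✓ 10011✓ 10111✓ 11001✓ 11010✓ 11100✓ 11101✓ 11111✓
Round 1: -0010✓ -0011✓ -1010✓ 0-010✓ 0-011✓ 0001-✓ 01-10 0101-✓ 1-010✓ 1-111 10-11 1001-✓ 11-01 111-1 1110-
Round 2: --010 -001- 0-01-
PIs = {--010, -001-, 0-01-, 01-10, 1-111, 10-11, 11-01, 111-1, 1110-}
Coverage chart:
  m3: -001-,0-01-
  m10: --010,0-01-,01-10
  m11: 0-01- ←essential
  m14: 01-10 ←essential
  m18: --010,-001-
  m19: -001-,10-11
  m23: 1-111,10-11
  m25: 11-01 ←essential
  m26: --010 ←essential
  m28: 1110- ←essential
  m29: 11-01,111-1,1110-
  m31: 1-111,111-1
Essential: --010, 0-01-, 01-10, 11-01, 1110-
Petrick residual → -001-, 1-111
Min cover (7 terms): c'de' + b'c'd + a'c'd + a'bde' + acde + abd'e + abcd'

7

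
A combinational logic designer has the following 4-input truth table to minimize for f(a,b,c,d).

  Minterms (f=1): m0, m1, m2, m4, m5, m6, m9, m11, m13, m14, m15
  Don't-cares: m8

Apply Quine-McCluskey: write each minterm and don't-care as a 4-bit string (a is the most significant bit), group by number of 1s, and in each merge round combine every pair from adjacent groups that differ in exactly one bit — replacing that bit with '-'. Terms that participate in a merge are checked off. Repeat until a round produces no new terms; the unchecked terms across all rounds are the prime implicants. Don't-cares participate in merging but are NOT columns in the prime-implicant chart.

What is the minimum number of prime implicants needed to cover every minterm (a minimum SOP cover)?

Round 0: 0000✓ 0001✓ 0010✓ 0100✓ 0101✓ 0110✓ 1000✓ 1001✓ 1011✓ 1101✓ 1110✓ 1111✓
Round 1: -000✓ -001✓ -101✓ -110 0-00✓ 0-01✓ 0-10✓ 00-0✓ 000-✓ 01-0✓ 010-✓ 1-01✓ 1-11✓ 10-1✓ 100-✓ 11-1✓ 111-
Round 2: --01 -00- 0--0 0-0- 1--1
PIs = {--01, -00-, -110, 0--0, 0-0-, 1--1, 111-}
Coverage chart:
  m0: -00-,0--0,0-0-
  m1: --01,-00-,0-0-
  m2: 0--0 ←essential
  m4: 0--0,0-0-
  m5: --01,0-0-
  m6: -110,0--0
  m9: --01,-00-,1--1
  m11: 1--1 ←essential
  m13: --01,1--1
  m14: -110,111-
  m15: 1--1,111-
Essential: 0--0, 1--1
Petrick residual → --01, -110
Min cover (4 terms): c'd + bcd' + a'd' + ad

4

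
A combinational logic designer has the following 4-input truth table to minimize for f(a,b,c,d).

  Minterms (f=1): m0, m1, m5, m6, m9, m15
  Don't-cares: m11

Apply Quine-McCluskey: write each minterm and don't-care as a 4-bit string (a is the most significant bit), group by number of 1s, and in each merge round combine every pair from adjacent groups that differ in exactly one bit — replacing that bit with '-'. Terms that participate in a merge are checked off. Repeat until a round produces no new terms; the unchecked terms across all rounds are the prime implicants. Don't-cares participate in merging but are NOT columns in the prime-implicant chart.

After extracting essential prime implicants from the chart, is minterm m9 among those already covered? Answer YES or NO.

NO

size-2^0 implicants → 0000(✓)  0001(✓)  0101(✓)  0110  1001(✓)  1011(✓)  1111(✓)
size-2^1 implicants → -001  0-01  000-  1-11  10-1
Unchecked terms (primes): -001, 0-01, 000-, 0110, 1-11, 10-1
Minterm coverage:
  m0 ⊆ 000- [E]
  m1 ⊆ -001,0-01,000-
  m5 ⊆ 0-01 [E]
  m6 ⊆ 0110 [E]
  m9 ⊆ -001,10-1
  m15 ⊆ 1-11 [E]
E = {0-01, 000-, 0110, 1-11}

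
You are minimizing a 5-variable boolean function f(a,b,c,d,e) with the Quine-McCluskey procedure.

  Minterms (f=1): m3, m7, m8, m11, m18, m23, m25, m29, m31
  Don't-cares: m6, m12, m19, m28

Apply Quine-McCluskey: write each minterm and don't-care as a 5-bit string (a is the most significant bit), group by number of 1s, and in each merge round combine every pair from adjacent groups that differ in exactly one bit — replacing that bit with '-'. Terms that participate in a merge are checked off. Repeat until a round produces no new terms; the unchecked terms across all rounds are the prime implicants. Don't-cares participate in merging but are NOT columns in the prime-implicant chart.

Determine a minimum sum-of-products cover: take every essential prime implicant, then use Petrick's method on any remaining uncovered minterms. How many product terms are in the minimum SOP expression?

6

Round 0: 00011✓ 00110✓ 00111✓ 01000✓ 01011✓ 01100✓ 10010✓ 10011✓ 10111✓ 11001✓ 11100✓ 11101✓ 11111✓
Round 1: -0011✓ -0111✓ -1100 0-011 00-11✓ 0011- 01-00 1-111 10-11✓ 1001- 11-01 111-1 1110-
Round 2: -0-11
PIs = {-0-11, -1100, 0-011, 0011-, 01-00, 1-111, 1001-, 11-01, 111-1, 1110-}
Coverage chart:
  m3: -0-11,0-011
  m7: -0-11,0011-
  m8: 01-00 ←essential
  m11: 0-011 ←essential
  m18: 1001- ←essential
  m23: -0-11,1-111
  m25: 11-01 ←essential
  m29: 11-01,111-1,1110-
  m31: 1-111,111-1
Essential: 0-011, 01-00, 1001-, 11-01
Petrick residual → -0-11, 1-111
Min cover (6 terms): b'de + a'c'de + a'bd'e' + acde + ab'c'd + abd'e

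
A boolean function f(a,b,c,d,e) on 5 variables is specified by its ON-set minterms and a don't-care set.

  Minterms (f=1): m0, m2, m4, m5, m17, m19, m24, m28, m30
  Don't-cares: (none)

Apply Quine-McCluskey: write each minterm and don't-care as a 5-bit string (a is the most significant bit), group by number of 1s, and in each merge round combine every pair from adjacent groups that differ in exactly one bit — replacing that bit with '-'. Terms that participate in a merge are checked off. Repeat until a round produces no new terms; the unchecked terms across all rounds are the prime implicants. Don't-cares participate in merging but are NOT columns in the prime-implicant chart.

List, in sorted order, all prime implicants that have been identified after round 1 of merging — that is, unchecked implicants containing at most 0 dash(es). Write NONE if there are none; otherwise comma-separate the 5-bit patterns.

NONE

Round 0: 00000✓ 00010✓ 00100✓ 00101✓ 10001✓ 10011✓ 11000✓ 11100✓ 11110✓
Round 1: 00-00 000-0 0010- 100-1 11-00 111-0
PIs = {00-00, 000-0, 0010-, 100-1, 11-00, 111-0}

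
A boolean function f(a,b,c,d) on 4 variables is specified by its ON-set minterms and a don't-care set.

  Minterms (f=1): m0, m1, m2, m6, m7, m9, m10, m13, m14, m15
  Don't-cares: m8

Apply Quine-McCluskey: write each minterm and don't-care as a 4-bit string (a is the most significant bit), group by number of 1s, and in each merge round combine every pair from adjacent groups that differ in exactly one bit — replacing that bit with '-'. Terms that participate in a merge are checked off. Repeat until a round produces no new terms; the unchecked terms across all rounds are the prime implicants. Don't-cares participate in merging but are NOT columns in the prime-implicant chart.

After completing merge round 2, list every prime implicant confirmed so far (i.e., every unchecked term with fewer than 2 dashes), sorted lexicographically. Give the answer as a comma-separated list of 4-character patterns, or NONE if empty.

[col 0] 0000*, 0001*, 0010*, 0110*, 0111*, 1000*, 1001*, 1010*, 1101*, 1110*, 1111*
[col 1] -000*, -001*, -010*, -110*, -111*, 0-10*, 00-0*, 000-*, 011-*, 1-01, 1-10*, 10-0*, 100-*, 11-1, 111-*
[col 2] --10, -0-0, -00-, -11-
Prime implicants: --10, -0-0, -00-, -11-, 1-01, 11-1

1-01, 11-1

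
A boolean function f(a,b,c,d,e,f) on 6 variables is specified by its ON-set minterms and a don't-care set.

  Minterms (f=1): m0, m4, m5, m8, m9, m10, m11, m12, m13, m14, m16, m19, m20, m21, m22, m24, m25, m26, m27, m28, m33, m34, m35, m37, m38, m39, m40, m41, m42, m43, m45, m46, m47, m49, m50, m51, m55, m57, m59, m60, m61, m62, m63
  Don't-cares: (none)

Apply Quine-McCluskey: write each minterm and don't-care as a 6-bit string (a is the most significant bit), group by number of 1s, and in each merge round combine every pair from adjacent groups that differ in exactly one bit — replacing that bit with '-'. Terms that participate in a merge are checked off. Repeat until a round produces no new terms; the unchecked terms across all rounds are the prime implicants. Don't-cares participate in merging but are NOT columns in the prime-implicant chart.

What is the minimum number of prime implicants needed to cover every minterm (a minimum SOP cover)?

[col 0] 000000*, 000100*, 000101*, 001000*, 001001*, 001010*, 001011*, 001100*, 001101*, 001110*, 010000*, 010011*, 010100*, 010101*, 010110*, 011000*, 011001*, 011010*, 011011*, 011100*, 100001*, 100010*, 100011*, 100101*, 100110*, 100111*, 101000*, 101001*, 101010*, 101011*, 101101*, 101110*, 101111*, 110001*, 110010*, 110011*, 110111*, 111001*, 111011*, 111100*, 111101*, 111110*, 111111*
[col 1] -00101*, -01000*, -01001*, -01010*, -01011*, -01101*, -01110*, -10011*, -11001*, -11011*, -11100, 0-0000*, 0-0100*, 0-0101*, 0-1000*, 0-1001*, 0-1010*, 0-1011*, 0-1100*, 00-000*, 00-100*, 00-101*, 000-00*, 00010-*, 001-00*, 001-01*, 001-10*, 0010-0*, 0010-1*, 00100-*, 00101-*, 0011-0*, 00110-*, 01-000*, 01-011*, 01-100*, 010-00*, 0101-0, 01010-*, 011-00*, 0110-0*, 0110-1*, 01100-*, 01101-*, 1-0001*, 1-0010*, 1-0011*, 1-0111*, 1-1001*, 1-1011*, 1-1101*, 1-1110*, 1-1111*, 10-001*, 10-010*, 10-011*, 10-101*, 10-110*, 10-111*, 100-01*, 100-10*, 100-11*, 1000-1*, 10001-*, 1001-1*, 10011-*, 101-01*, 101-10*, 101-11*, 1010-0*, 1010-1*, 10100-*, 10101-*, 1011-1*, 10111-*, 11-001*, 11-011*, 11-111*, 110-11*, 1100-1*, 11001-*, 111-01*, 111-11*, 1110-1*, 1111-0*, 1111-1*, 11110-*, 11111-*
[col 2] --1001*, --1011*, -0-101, -01-01, -01-10, -010-0*, -010-1*, -0100-*, -0101-*, -1-011, -110-1*, 0--000*, 0--100*, 0-0-00*, 0-010-, 0-1-00*, 0-10-0*, 0-10-1*, 0-100-*, 0-101-*, 00--00*, 00-10-, 001--0, 001-0-, 0010--*, 01--00*, 0110--*, 1--001*, 1--011*, 1--111*, 1-0-11*, 1-00-1*, 1-001-, 1-1-01*, 1-1-11*, 1-10-1*, 1-11-1*, 1-111-, 10--01*, 10--10*, 10--11*, 10-0-1*, 10-01-*, 10-1-1*, 10-11-*, 100--1*, 100-1-*, 101--1*, 101-1-*, 1010--*, 11--11*, 11-0-1*, 111--1*, 1111--
[col 3] --10-1, -010--, 0---00, 0-10--, 1---11, 1--0-1, 1-1--1, 10---1, 10--1-
Prime implicants: --10-1, -0-101, -01-01, -01-10, -010--, -1-011, -11100, 0---00, 0-010-, 0-10--, 00-10-, 001--0, 001-0-, 0101-0, 1---11, 1--0-1, 1-001-, 1-1--1, 1-111-, 10---1, 10--1-, 1111--
PI chart (minterm → PIs covering it):
  0 | 0---00  (sole → essential)
  4 | 0---00,0-010-,00-10-
  5 | -0-101,0-010-,00-10-
  8 | -010--,0---00,0-10--,001--0,001-0-
  9 | --10-1,-01-01,-010--,0-10--,001-0-
  10 | -01-10,-010--,0-10--,001--0
  11 | --10-1,-010--,0-10--
  12 | 0---00,00-10-,001--0,001-0-
  13 | -0-101,-01-01,00-10-,001-0-
  14 | -01-10,001--0
  16 | 0---00  (sole → essential)
  19 | -1-011  (sole → essential)
  20 | 0---00,0-010-,0101-0
  21 | 0-010-  (sole → essential)
  22 | 0101-0  (sole → essential)
  24 | 0---00,0-10--
  25 | --10-1,0-10--
  26 | 0-10--  (sole → essential)
  27 | --10-1,-1-011,0-10--
  28 | -11100,0---00
  33 | 1--0-1,10---1
  34 | 1-001-,10--1-
  35 | 1---11,1--0-1,1-001-,10---1,10--1-
  37 | -0-101,10---1
  38 | 10--1-  (sole → essential)
  39 | 1---11,10---1,10--1-
  40 | -010--  (sole → essential)
  41 | --10-1,-01-01,-010--,1--0-1,1-1--1,10---1
  42 | -01-10,-010--,10--1-
  43 | --10-1,-010--,1---11,1--0-1,1-1--1,10---1,10--1-
  45 | -0-101,-01-01,1-1--1,10---1
  46 | -01-10,1-111-,10--1-
  47 | 1---11,1-1--1,1-111-,10---1,10--1-
  49 | 1--0-1  (sole → essential)
  50 | 1-001-  (sole → essential)
  51 | -1-011,1---11,1--0-1,1-001-
  55 | 1---11  (sole → essential)
  57 | --10-1,1--0-1,1-1--1
  59 | --10-1,-1-011,1---11,1--0-1,1-1--1
  60 | -11100,1111--
  61 | 1-1--1,1111--
  62 | 1-111-,1111--
  63 | 1---11,1-1--1,1-111-,1111--
Essential prime implicants: -010--, -1-011, 0---00, 0-010-, 0-10--, 0101-0, 1---11, 1--0-1, 1-001-, 10--1-
Petrick residual → -0-101, -01-10, 1111--
Minimum SOP uses 13 PIs: b'de'f + b'cef' + b'cd' + bd'ef + a'e'f' + a'c'de' + a'cd' + a'bc'df' + aef + ad'f + ac'd'e + ab'e + abcd

13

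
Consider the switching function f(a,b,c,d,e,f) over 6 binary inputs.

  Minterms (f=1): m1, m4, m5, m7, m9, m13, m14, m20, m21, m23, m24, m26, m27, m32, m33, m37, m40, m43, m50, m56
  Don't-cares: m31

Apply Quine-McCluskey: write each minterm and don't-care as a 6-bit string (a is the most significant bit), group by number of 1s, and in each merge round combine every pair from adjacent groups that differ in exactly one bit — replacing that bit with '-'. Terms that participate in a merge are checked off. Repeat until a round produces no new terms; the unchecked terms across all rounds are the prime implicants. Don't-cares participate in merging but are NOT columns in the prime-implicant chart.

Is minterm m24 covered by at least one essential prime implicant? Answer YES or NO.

[col 0] 000001*, 000100*, 000101*, 000111*, 001001*, 001101*, 001110, 010100*, 010101*, 010111*, 011000*, 011010*, 011011*, 011111*, 100000*, 100001*, 100101*, 101000*, 101011, 110010, 111000*
[col 1] -00001*, -00101*, -11000, 0-0100*, 0-0101*, 0-0111*, 00-001*, 00-101*, 000-01*, 0001-1*, 00010-*, 001-01*, 01-111, 0101-1*, 01010-*, 011-11, 0110-0, 01101-, 1-1000, 10-000, 100-01*, 10000-
[col 2] -00-01, 0-01-1, 0-010-, 00--01
Prime implicants: -00-01, -11000, 0-01-1, 0-010-, 00--01, 001110, 01-111, 011-11, 0110-0, 01101-, 1-1000, 10-000, 10000-, 101011, 110010
PI chart (minterm → PIs covering it):
  1 | -00-01,00--01
  4 | 0-010-  (sole → essential)
  5 | -00-01,0-01-1,0-010-,00--01
  7 | 0-01-1  (sole → essential)
  9 | 00--01  (sole → essential)
  13 | 00--01  (sole → essential)
  14 | 001110  (sole → essential)
  20 | 0-010-  (sole → essential)
  21 | 0-01-1,0-010-
  23 | 0-01-1,01-111
  24 | -11000,0110-0
  26 | 0110-0,01101-
  27 | 011-11,01101-
  32 | 10-000,10000-
  33 | -00-01,10000-
  37 | -00-01  (sole → essential)
  40 | 1-1000,10-000
  43 | 101011  (sole → essential)
  50 | 110010  (sole → essential)
  56 | -11000,1-1000
Essential prime implicants: -00-01, 0-01-1, 0-010-, 00--01, 001110, 101011, 110010

NO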